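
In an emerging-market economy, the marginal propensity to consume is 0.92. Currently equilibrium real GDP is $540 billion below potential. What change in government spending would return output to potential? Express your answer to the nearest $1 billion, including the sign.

Spending multiplier = 1/(1 − MPC) = 1/(1 − 0.92) = 1/0.08 = 12.5.
Need ΔY = +$540 billion, so ΔG = ΔY/k = (+$540 billion) × 0.08 ≈ +$43 billion.
The government should increase government spending by $43 billion.

+$43 billion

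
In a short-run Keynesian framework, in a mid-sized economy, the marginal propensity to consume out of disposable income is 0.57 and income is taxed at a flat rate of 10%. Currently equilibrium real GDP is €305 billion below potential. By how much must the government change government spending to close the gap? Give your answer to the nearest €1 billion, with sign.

Spending multiplier = 1/(1 − c(1−t)) = 1/(1 − 0.57×0.9) = 1/0.487 ≈ 2.053.
Need ΔY = +€305 billion, so ΔG = ΔY/k = (+€305 billion) × 0.487 ≈ +€149 billion.
The government should increase government spending by €149 billion.

+€149 billion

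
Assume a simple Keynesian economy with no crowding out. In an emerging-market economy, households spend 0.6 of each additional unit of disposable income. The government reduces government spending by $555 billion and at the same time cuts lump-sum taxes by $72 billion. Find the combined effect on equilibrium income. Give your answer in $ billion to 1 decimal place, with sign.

Expenditure multiplier = 1/(1 − MPC) = 1/(1 − 0.6) = 1/0.4 = 2.5.
ΔG contributes k·ΔG = (−$555 billion) / 0.4 = −$1,387.5 billion.
ΔT of −$72 billion changes first-round spending by −c·ΔT = +$43.2 billion, contributing k·(−c·ΔT) = (+$43.2 billion) / 0.4 = +$108 billion.
Net ΔY = k(ΔG − c·ΔT) = (−$511.8 billion) / 0.4 = −$1,279.5 billion.

−$1,279.5 billion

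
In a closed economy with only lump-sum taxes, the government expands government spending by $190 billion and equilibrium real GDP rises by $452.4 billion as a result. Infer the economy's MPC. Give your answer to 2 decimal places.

Implied spending multiplier k = ΔY/ΔG = 452.4/190 ≈ 2.3811.
Since k = 1/(1 − MPC), MPC = 1 − 1/k = 1 − ΔG/ΔY = 1 − 190/452.4 ≈ 0.58.

0.58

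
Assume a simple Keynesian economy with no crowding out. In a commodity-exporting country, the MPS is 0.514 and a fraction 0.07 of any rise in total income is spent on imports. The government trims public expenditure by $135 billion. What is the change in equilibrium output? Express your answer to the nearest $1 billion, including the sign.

−$231 billion

MPC = 1 − MPS = 1 − 0.514 = 0.486.
Spending multiplier = 1/(1 − c + m) = 1/(1 − 0.486 + 0.07) = 1/0.584 ≈ 1.712.
ΔY = k × ΔG = (−$135 billion) / 0.584 ≈ −$231 billion.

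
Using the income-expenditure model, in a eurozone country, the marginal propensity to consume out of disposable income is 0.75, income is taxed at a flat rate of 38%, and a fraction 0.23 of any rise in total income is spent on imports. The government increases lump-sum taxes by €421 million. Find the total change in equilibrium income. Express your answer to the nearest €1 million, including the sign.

−€413 million

A lump-sum tax change of +€421 million shifts disposable income by −€421 million; first-round consumption changes by −c × ΔT = −0.75 × (+€421 million) = −€315.75 million.
Expenditure multiplier = 1/(1 − c(1−t) + m) = 1/(1 − 0.75×0.62 + 0.23) = 1/0.765 ≈ 1.307.
The tax multiplier is −c × k ≈ −0.98, so ΔY = k × (−c·ΔT) = (−€315.75 million) / 0.765 ≈ −€413 million.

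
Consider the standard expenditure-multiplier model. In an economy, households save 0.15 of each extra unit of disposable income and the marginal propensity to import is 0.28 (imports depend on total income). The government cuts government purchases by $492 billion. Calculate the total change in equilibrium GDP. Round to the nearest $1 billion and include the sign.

−$1,144 billion

MPC = 1 − MPS = 1 − 0.15 = 0.85.
Government-spending multiplier = 1/(1 − c + m) = 1/(1 − 0.85 + 0.28) = 1/0.43 ≈ 2.326.
ΔY = k × ΔG = (−$492 billion) / 0.43 ≈ −$1,144 billion.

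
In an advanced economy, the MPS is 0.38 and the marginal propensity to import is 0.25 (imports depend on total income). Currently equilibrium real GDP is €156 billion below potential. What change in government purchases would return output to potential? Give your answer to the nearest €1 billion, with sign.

+€98 billion

MPC = 1 − MPS = 1 − 0.38 = 0.62.
Spending multiplier = 1/(1 − c + m) = 1/(1 − 0.62 + 0.25) = 1/0.63 ≈ 1.587.
Need ΔY = +€156 billion, so ΔG = ΔY/k = (+€156 billion) × 0.63 ≈ +€98 billion.
The government should increase government purchases by €98 billion.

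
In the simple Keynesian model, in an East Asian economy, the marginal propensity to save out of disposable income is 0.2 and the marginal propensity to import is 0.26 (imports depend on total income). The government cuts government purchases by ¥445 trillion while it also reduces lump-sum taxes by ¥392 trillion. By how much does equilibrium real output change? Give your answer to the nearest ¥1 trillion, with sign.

MPC = 1 − MPS = 1 − 0.2 = 0.8.
Expenditure multiplier = 1/(1 − c + m) = 1/(1 − 0.8 + 0.26) = 1/0.46 ≈ 2.174.
ΔG contributes k·ΔG = (−¥445 trillion) / 0.46 ≈ −¥967.4 trillion.
ΔT of −¥392 trillion changes first-round spending by −c·ΔT = +¥313.6 trillion, contributing k·(−c·ΔT) = (+¥313.6 trillion) / 0.46 ≈ +¥681.7 trillion.
Net ΔY = k(ΔG − c·ΔT) = (−¥131.4 trillion) / 0.46 ≈ −¥286 trillion.

−¥286 trillion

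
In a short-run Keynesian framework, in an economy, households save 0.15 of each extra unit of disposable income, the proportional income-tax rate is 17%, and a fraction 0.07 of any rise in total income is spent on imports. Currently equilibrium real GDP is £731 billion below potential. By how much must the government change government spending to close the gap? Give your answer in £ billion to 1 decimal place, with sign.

MPC = 1 − MPS = 1 − 0.15 = 0.85.
Spending multiplier = 1/(1 − c(1−t) + m) = 1/(1 − 0.85×0.83 + 0.07) = 1/0.3645 ≈ 2.743.
Need ΔY = +£731 billion, so ΔG = ΔY/k = (+£731 billion) × 0.3645 ≈ +£266.4 billion.
The government should increase government spending by £266.4 billion.

+£266.4 billion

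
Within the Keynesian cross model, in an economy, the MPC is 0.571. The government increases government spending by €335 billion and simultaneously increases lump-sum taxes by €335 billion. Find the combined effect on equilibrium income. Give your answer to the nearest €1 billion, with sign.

+€335 billion

Expenditure multiplier = 1/(1 − MPC) = 1/(1 − 0.571) = 1/0.429 ≈ 2.331.
ΔG contributes k·ΔG = (+€335 billion) / 0.429 ≈ +€780.9 billion.
ΔT of +€335 billion changes first-round spending by −c·ΔT = −€191.285 billion, contributing k·(−c·ΔT) = (−€191.285 billion) / 0.429 ≈ −€445.9 billion.
With ΔG = ΔT and no other leakages, the balanced-budget multiplier is 1, so ΔY = ΔG = +€335 billion.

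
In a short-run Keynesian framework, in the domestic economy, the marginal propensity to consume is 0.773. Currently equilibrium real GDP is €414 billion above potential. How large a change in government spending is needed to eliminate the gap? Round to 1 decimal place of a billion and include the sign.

−€94.0 billion

Spending multiplier = 1/(1 − MPC) = 1/(1 − 0.773) = 1/0.227 ≈ 4.405.
Need ΔY = −€414 billion, so ΔG = ΔY/k = (−€414 billion) × 0.227 ≈ −€94 billion.
The government should cut government spending by €94 billion.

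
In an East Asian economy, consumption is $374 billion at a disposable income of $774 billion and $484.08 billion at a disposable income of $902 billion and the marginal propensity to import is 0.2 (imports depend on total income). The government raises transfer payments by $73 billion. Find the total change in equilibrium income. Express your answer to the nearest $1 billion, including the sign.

+$185 billion

MPC = ΔC/ΔYd = (484.08 − 374)/(902 − 774) = 110.08/128 = 0.86.
The transfer change shifts disposable income by +$73 billion, so first-round consumption changes by c·ΔTR = 0.86 × (+$73 billion) = +$62.78 billion.
Expenditure multiplier = 1/(1 − c + m) = 1/(1 − 0.86 + 0.2) = 1/0.34 ≈ 2.941.
The transfer multiplier is c × k ≈ 2.529, so ΔY = k × (c·ΔTR) = (+$62.78 billion) / 0.34 ≈ +$185 billion.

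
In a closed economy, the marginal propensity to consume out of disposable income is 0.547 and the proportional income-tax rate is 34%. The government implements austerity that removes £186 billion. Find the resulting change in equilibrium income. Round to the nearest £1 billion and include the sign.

−£291 billion

Spending multiplier = 1/(1 − c(1−t)) = 1/(1 − 0.547×0.66) = 1/0.63898 ≈ 1.565.
ΔY = k × ΔG = (−£186 billion) / 0.63898 ≈ −£291 billion.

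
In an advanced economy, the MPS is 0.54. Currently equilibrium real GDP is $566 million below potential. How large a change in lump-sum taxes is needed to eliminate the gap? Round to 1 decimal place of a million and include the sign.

MPC = 1 − MPS = 1 − 0.54 = 0.46.
Spending multiplier = 1/(1 − MPC) = 1/(1 − 0.46) = 1/0.54 ≈ 1.852.
Tax multiplier = −c·k = −0.46/0.54 ≈ −0.852. Need ΔY = +$566 million, so ΔT = ΔY/(−c·k) = −(+$566 million) × 0.54 / 0.46 ≈ −$664.4 million.
The government should cut lump-sum taxes by $664.4 million.

−$664.4 million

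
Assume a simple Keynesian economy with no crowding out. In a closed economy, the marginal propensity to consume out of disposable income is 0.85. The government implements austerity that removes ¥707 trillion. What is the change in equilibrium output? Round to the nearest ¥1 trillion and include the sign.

Government-spending multiplier = 1/(1 − MPC) = 1/(1 − 0.85) = 1/0.15 ≈ 6.667.
ΔY = k × ΔG = (−¥707 trillion) / 0.15 ≈ −¥4,713 trillion.

−¥4,713 trillion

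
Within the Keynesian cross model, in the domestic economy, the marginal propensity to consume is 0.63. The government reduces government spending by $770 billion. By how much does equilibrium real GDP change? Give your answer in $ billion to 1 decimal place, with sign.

Spending multiplier = 1/(1 − MPC) = 1/(1 − 0.63) = 1/0.37 ≈ 2.703.
ΔY = k × ΔG = (−$770 billion) / 0.37 ≈ −$2,081.1 billion.

−$2,081.1 billion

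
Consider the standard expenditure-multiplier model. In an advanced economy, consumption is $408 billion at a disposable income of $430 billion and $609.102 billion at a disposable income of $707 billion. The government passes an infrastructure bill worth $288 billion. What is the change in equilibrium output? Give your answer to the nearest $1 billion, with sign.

MPC = ΔC/ΔYd = (609.102 − 408)/(707 − 430) = 201.102/277 = 0.726.
Spending multiplier = 1/(1 − MPC) = 1/(1 − 0.726) = 1/0.274 ≈ 3.65.
ΔY = k × ΔG = (+$288 billion) / 0.274 ≈ +$1,051 billion.

+$1,051 billion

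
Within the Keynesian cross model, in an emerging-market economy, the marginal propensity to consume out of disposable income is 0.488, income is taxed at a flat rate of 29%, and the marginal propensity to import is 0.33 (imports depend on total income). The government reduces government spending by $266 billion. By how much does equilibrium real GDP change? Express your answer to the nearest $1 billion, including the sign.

−$270 billion

Spending multiplier = 1/(1 − c(1−t) + m) = 1/(1 − 0.488×0.71 + 0.33) = 1/0.98352 ≈ 1.017.
ΔY = k × ΔG = (−$266 billion) / 0.98352 ≈ −$270 billion.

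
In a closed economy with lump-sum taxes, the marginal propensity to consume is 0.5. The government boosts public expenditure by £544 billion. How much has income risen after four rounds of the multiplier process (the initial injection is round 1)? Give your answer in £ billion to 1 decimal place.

£1,020.0 billion

Round 1 adds ΔG = £544 billion; each later round is MPC = 0.5 times the previous.
After 4 rounds: 544 + 272 + 136 + 68 = ΔG·(1 − c^4)/(1 − c) = 544 × (1 − 0.0625)/0.5 = £1,020 billion.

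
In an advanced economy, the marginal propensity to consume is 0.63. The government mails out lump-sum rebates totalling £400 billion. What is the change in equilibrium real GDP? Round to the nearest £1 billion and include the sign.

+£681 billion

A lump-sum tax change of −£400 billion shifts disposable income by +£400 billion; first-round consumption changes by −c × ΔT = −0.63 × (−£400 billion) = +£252 billion.
Expenditure multiplier = 1/(1 − MPC) = 1/(1 − 0.63) = 1/0.37 ≈ 2.703.
The tax multiplier is −c × k ≈ −1.703, so ΔY = k × (−c·ΔT) = (+£252 billion) / 0.37 ≈ +£681 billion.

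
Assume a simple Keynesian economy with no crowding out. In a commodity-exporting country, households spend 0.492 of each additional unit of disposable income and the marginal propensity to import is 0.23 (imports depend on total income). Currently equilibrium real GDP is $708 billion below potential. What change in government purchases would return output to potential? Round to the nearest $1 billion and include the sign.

+$523 billion

Spending multiplier = 1/(1 − c + m) = 1/(1 − 0.492 + 0.23) = 1/0.738 ≈ 1.355.
Need ΔY = +$708 billion, so ΔG = ΔY/k = (+$708 billion) × 0.738 ≈ +$523 billion.
The government should increase government purchases by $523 billion.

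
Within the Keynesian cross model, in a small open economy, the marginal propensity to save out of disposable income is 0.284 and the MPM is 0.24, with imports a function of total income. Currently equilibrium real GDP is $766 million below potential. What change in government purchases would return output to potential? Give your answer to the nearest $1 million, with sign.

+$401 million

MPC = 1 − MPS = 1 − 0.284 = 0.716.
Spending multiplier = 1/(1 − c + m) = 1/(1 − 0.716 + 0.24) = 1/0.524 ≈ 1.908.
Need ΔY = +$766 million, so ΔG = ΔY/k = (+$766 million) × 0.524 ≈ +$401 million.
The government should increase government purchases by $401 million.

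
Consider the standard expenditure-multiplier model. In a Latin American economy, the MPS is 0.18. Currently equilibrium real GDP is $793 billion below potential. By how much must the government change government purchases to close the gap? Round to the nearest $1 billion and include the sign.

+$143 billion

MPC = 1 − MPS = 1 − 0.18 = 0.82.
Spending multiplier = 1/(1 − MPC) = 1/(1 − 0.82) = 1/0.18 ≈ 5.556.
Need ΔY = +$793 billion, so ΔG = ΔY/k = (+$793 billion) × 0.18 ≈ +$143 billion.
The government should increase government purchases by $143 billion.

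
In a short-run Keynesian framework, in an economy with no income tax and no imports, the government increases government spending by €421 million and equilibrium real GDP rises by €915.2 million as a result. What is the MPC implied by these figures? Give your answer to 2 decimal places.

0.54

Implied spending multiplier k = ΔY/ΔG = 915.2/421 ≈ 2.1739.
Since k = 1/(1 − MPC), MPC = 1 − 1/k = 1 − ΔG/ΔY = 1 − 421/915.2 ≈ 0.54.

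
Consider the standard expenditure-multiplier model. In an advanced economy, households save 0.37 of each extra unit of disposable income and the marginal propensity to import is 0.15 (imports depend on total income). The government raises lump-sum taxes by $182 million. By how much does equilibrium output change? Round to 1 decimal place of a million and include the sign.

MPC = 1 − MPS = 1 − 0.37 = 0.63.
A lump-sum tax change of +$182 million shifts disposable income by −$182 million; first-round consumption changes by −c × ΔT = −0.63 × (+$182 million) = −$114.66 million.
Expenditure multiplier = 1/(1 − c + m) = 1/(1 − 0.63 + 0.15) = 1/0.52 ≈ 1.923.
The tax multiplier is −c × k ≈ −1.212, so ΔY = k × (−c·ΔT) = (−$114.66 million) / 0.52 = −$220.5 million.

−$220.5 million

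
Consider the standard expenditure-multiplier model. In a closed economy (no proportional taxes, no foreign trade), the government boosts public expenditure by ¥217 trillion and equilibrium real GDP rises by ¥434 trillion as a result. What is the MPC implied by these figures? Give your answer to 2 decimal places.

Implied spending multiplier k = ΔY/ΔG = 434/217 = 2.
Since k = 1/(1 − MPC), MPC = 1 − 1/k = 1 − ΔG/ΔY = 1 − 217/434 = 0.50.

0.50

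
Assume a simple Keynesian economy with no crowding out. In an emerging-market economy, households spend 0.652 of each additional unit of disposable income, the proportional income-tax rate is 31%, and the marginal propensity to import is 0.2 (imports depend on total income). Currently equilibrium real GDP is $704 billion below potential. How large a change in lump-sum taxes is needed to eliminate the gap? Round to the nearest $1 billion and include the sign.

−$810 billion

Spending multiplier = 1/(1 − c(1−t) + m) = 1/(1 − 0.652×0.69 + 0.2) = 1/0.75012 ≈ 1.333.
Tax multiplier = −c·k = −0.652/0.75012 ≈ −0.869. Need ΔY = +$704 billion, so ΔT = ΔY/(−c·k) = −(+$704 billion) × 0.75012 / 0.652 ≈ −$810 billion.
The government should cut lump-sum taxes by $810 billion.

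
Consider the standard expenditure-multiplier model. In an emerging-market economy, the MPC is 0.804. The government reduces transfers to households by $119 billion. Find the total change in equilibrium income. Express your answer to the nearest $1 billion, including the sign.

−$488 billion

The transfer change shifts disposable income by −$119 billion, so first-round consumption changes by c·ΔTR = 0.804 × (−$119 billion) = −$95.676 billion.
Expenditure multiplier = 1/(1 − MPC) = 1/(1 − 0.804) = 1/0.196 ≈ 5.102.
The transfer multiplier is c × k ≈ 4.102, so ΔY = k × (c·ΔTR) = (−$95.676 billion) / 0.196 ≈ −$488 billion.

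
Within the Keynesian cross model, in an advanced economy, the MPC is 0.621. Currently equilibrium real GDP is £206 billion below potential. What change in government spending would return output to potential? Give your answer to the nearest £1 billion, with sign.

Spending multiplier = 1/(1 − MPC) = 1/(1 − 0.621) = 1/0.379 ≈ 2.639.
Need ΔY = +£206 billion, so ΔG = ΔY/k = (+£206 billion) × 0.379 ≈ +£78 billion.
The government should increase government spending by £78 billion.

+£78 billion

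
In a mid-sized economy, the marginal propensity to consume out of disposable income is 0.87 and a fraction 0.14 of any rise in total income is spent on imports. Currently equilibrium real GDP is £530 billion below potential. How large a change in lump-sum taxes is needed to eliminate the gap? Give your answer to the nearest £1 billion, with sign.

−£164 billion

Spending multiplier = 1/(1 − c + m) = 1/(1 − 0.87 + 0.14) = 1/0.27 ≈ 3.704.
Tax multiplier = −c·k = −0.87/0.27 ≈ −3.222. Need ΔY = +£530 billion, so ΔT = ΔY/(−c·k) = −(+£530 billion) × 0.27 / 0.87 ≈ −£164 billion.
The government should cut lump-sum taxes by £164 billion.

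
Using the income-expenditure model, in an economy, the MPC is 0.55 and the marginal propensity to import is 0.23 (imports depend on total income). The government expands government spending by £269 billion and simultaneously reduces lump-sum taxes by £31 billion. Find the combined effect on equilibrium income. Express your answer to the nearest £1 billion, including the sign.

Expenditure multiplier = 1/(1 − c + m) = 1/(1 − 0.55 + 0.23) = 1/0.68 ≈ 1.471.
ΔG contributes k·ΔG = (+£269 billion) / 0.68 ≈ +£395.6 billion.
ΔT of −£31 billion changes first-round spending by −c·ΔT = +£17.05 billion, contributing k·(−c·ΔT) = (+£17.05 billion) / 0.68 ≈ +£25.1 billion.
Net ΔY = k(ΔG − c·ΔT) = (+£286.05 billion) / 0.68 ≈ +£421 billion.

+£421 billion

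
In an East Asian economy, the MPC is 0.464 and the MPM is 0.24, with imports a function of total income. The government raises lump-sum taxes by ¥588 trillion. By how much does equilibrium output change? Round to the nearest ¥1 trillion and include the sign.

A lump-sum tax change of +¥588 trillion shifts disposable income by −¥588 trillion; first-round consumption changes by −c × ΔT = −0.464 × (+¥588 trillion) = −¥272.832 trillion.
Expenditure multiplier = 1/(1 − c + m) = 1/(1 − 0.464 + 0.24) = 1/0.776 ≈ 1.289.
The tax multiplier is −c × k ≈ −0.598, so ΔY = k × (−c·ΔT) = (−¥272.832 trillion) / 0.776 ≈ −¥352 trillion.

−¥352 trillion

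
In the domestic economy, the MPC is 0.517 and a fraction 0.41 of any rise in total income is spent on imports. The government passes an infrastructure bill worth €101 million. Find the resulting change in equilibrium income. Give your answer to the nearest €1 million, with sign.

Government-spending multiplier = 1/(1 − c + m) = 1/(1 − 0.517 + 0.41) = 1/0.893 ≈ 1.12.
ΔY = k × ΔG = (+€101 million) / 0.893 ≈ +€113 million.

+€113 million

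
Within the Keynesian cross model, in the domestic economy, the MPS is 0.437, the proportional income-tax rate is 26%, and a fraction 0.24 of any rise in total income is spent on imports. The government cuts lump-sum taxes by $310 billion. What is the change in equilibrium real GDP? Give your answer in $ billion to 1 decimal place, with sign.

+$212.0 billion

MPC = 1 − MPS = 1 − 0.437 = 0.563.
A lump-sum tax change of −$310 billion shifts disposable income by +$310 billion; first-round consumption changes by −c × ΔT = −0.563 × (−$310 billion) = +$174.53 billion.
Expenditure multiplier = 1/(1 − c(1−t) + m) = 1/(1 − 0.563×0.74 + 0.24) = 1/0.82338 ≈ 1.215.
The tax multiplier is −c × k ≈ −0.684, so ΔY = k × (−c·ΔT) = (+$174.53 billion) / 0.82338 ≈ +$212 billion.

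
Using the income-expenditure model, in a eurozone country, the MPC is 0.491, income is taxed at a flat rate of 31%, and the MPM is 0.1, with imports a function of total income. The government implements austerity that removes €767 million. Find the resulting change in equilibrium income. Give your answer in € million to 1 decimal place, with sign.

Expenditure multiplier = 1/(1 − c(1−t) + m) = 1/(1 − 0.491×0.69 + 0.1) = 1/0.76121 ≈ 1.314.
ΔY = k × ΔG = (−€767 million) / 0.76121 ≈ −€1,007.6 million.

−€1,007.6 million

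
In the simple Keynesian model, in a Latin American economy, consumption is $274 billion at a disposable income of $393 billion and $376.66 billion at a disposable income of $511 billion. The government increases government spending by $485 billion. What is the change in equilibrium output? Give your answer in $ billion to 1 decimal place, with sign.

MPC = ΔC/ΔYd = (376.66 − 274)/(511 − 393) = 102.66/118 = 0.87.
Spending multiplier = 1/(1 − MPC) = 1/(1 − 0.87) = 1/0.13 ≈ 7.692.
ΔY = k × ΔG = (+$485 billion) / 0.13 ≈ +$3,730.8 billion.

+$3,730.8 billion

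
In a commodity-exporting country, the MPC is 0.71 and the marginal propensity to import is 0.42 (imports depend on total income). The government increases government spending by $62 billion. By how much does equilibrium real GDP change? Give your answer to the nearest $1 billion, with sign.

+$87 billion

Government-spending multiplier = 1/(1 − c + m) = 1/(1 − 0.71 + 0.42) = 1/0.71 ≈ 1.408.
ΔY = k × ΔG = (+$62 billion) / 0.71 ≈ +$87 billion.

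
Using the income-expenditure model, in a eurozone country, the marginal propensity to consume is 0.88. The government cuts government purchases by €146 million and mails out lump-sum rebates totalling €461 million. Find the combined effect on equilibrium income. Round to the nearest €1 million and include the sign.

+€2,164 million

Expenditure multiplier = 1/(1 − MPC) = 1/(1 − 0.88) = 1/0.12 ≈ 8.333.
ΔG contributes k·ΔG = (−€146 million) / 0.12 ≈ −€1,216.7 million.
ΔT of −€461 million changes first-round spending by −c·ΔT = +€405.68 million, contributing k·(−c·ΔT) = (+€405.68 million) / 0.12 ≈ +€3,380.7 million.
Net ΔY = k(ΔG − c·ΔT) = (+€259.68 million) / 0.12 = +€2,164 million.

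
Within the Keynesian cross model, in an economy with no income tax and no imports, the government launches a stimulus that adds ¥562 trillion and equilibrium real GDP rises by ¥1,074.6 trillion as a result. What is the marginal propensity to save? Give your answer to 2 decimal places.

Implied spending multiplier k = ΔY/ΔG = 1,074.6/562 ≈ 1.9121.
Since k = 1/(1 − MPC), MPC = 1 − 1/k = 1 − ΔG/ΔY = 1 − 562/1,074.6 ≈ 0.48.
MPS = 1 − MPC = 0.52.

0.52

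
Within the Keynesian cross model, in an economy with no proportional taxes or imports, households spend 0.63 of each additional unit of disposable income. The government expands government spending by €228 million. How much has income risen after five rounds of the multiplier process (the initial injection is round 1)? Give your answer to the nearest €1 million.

€555 million

Round 1 adds ΔG = €228 million; each later round is MPC = 0.63 times the previous.
After 5 rounds: 228 + 143.64 + 90.4932 + 57.010716 + 35.91675108 = ΔG·(1 − c^5)/(1 − c) = 228 × (1 − 0.0992436543)/0.37 ≈ €555 million.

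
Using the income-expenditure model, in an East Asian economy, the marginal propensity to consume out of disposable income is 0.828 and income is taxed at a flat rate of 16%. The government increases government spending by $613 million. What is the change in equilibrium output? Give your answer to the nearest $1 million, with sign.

Expenditure multiplier = 1/(1 − c(1−t)) = 1/(1 − 0.828×0.84) = 1/0.30448 ≈ 3.284.
ΔY = k × ΔG = (+$613 million) / 0.30448 ≈ +$2,013 million.

+$2,013 million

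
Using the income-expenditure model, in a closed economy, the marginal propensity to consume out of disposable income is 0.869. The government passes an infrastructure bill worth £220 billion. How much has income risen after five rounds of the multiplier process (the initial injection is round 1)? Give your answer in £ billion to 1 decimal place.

£847.1 billion

Round 1 adds ΔG = £220 billion; each later round is MPC = 0.869 times the previous.
After 5 rounds: 220 + 191.18 + 166.13542 + 144.37167998 + 125.45898990262 = ΔG·(1 − c^5)/(1 − c) = 220 × (1 − 0.495563010115349)/0.131 ≈ £847.1 billion.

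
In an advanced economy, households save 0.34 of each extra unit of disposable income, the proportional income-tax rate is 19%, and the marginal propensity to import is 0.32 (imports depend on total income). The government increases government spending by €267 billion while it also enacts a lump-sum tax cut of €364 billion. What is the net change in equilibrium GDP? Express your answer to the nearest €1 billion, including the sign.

MPC = 1 − MPS = 1 − 0.34 = 0.66.
Expenditure multiplier = 1/(1 − c(1−t) + m) = 1/(1 − 0.66×0.81 + 0.32) = 1/0.7854 ≈ 1.273.
ΔG contributes k·ΔG = (+€267 billion) / 0.7854 ≈ +€340 billion.
ΔT of −€364 billion changes first-round spending by −c·ΔT = +€240.24 billion, contributing k·(−c·ΔT) = (+€240.24 billion) / 0.7854 ≈ +€305.9 billion.
Net ΔY = k(ΔG − c·ΔT) = (+€507.24 billion) / 0.7854 ≈ +€646 billion.

+€646 billion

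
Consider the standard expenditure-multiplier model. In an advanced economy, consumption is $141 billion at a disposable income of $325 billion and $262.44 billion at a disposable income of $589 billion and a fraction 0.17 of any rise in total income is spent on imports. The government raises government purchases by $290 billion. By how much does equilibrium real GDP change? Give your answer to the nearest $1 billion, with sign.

+$408 billion

MPC = ΔC/ΔYd = (262.44 − 141)/(589 − 325) = 121.44/264 = 0.46.
Expenditure multiplier = 1/(1 − c + m) = 1/(1 − 0.46 + 0.17) = 1/0.71 ≈ 1.408.
ΔY = k × ΔG = (+$290 billion) / 0.71 ≈ +$408 billion.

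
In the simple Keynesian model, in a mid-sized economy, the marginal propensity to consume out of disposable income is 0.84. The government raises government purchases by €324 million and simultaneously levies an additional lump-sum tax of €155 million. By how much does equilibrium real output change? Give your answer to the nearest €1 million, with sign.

Expenditure multiplier = 1/(1 − MPC) = 1/(1 − 0.84) = 1/0.16 = 6.25.
ΔG contributes k·ΔG = (+€324 million) / 0.16 = +€2,025 million.
ΔT of +€155 million changes first-round spending by −c·ΔT = −€130.2 million, contributing k·(−c·ΔT) = (−€130.2 million) / 0.16 ≈ −€813.8 million.
Net ΔY = k(ΔG − c·ΔT) = (+€193.8 million) / 0.16 ≈ +€1,211 million.

+€1,211 million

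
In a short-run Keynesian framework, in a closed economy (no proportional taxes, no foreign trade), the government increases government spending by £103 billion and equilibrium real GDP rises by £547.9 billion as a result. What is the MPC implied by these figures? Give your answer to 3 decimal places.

0.812

Implied spending multiplier k = ΔY/ΔG = 547.9/103 ≈ 5.3194.
Since k = 1/(1 − MPC), MPC = 1 − 1/k = 1 − ΔG/ΔY = 1 − 103/547.9 ≈ 0.812.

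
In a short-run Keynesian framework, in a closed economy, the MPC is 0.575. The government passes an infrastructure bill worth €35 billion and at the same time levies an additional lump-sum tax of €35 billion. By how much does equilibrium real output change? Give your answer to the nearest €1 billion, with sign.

Expenditure multiplier = 1/(1 − MPC) = 1/(1 − 0.575) = 1/0.425 ≈ 2.353.
ΔG contributes k·ΔG = (+€35 billion) / 0.425 ≈ +€82.4 billion.
ΔT of +€35 billion changes first-round spending by −c·ΔT = −€20.125 billion, contributing k·(−c·ΔT) = (−€20.125 billion) / 0.425 ≈ −€47.4 billion.
With ΔG = ΔT and no other leakages, the balanced-budget multiplier is 1, so ΔY = ΔG = +€35 billion.

+€35 billion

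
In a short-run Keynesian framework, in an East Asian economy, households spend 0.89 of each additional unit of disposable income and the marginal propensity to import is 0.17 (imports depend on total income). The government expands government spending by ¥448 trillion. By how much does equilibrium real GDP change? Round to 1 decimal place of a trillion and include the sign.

+¥1,600.0 trillion

Government-spending multiplier = 1/(1 − c + m) = 1/(1 − 0.89 + 0.17) = 1/0.28 ≈ 3.571.
ΔY = k × ΔG = (+¥448 trillion) / 0.28 = +¥1,600 trillion.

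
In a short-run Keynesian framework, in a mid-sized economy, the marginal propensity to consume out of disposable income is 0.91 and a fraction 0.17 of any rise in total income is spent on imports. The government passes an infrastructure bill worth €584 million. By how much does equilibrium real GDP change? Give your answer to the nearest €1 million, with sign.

+€2,246 million

Expenditure multiplier = 1/(1 − c + m) = 1/(1 − 0.91 + 0.17) = 1/0.26 ≈ 3.846.
ΔY = k × ΔG = (+€584 million) / 0.26 ≈ +€2,246 million.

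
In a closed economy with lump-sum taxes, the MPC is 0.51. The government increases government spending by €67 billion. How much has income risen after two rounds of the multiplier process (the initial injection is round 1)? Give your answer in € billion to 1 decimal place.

€101.2 billion

Round 1 adds ΔG = €67 billion; each later round is MPC = 0.51 times the previous.
After 2 rounds: 67 + 34.17 = ΔG·(1 − c^2)/(1 − c) = 67 × (1 − 0.2601)/0.49 ≈ €101.2 billion.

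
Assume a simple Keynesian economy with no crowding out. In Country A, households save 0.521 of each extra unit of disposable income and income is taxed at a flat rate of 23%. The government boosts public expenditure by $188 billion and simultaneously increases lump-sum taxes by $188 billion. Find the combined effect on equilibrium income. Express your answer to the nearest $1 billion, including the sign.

MPC = 1 − MPS = 1 − 0.521 = 0.479.
Expenditure multiplier = 1/(1 − c(1−t)) = 1/(1 − 0.479×0.77) = 1/0.63117 ≈ 1.584.
ΔG contributes k·ΔG = (+$188 billion) / 0.63117 ≈ +$297.9 billion.
ΔT of +$188 billion changes first-round spending by −c·ΔT = −$90.052 billion, contributing k·(−c·ΔT) = (−$90.052 billion) / 0.63117 ≈ −$142.7 billion.
Net ΔY = k(ΔG − c·ΔT) = (+$97.948 billion) / 0.63117 ≈ +$155 billion.

+$155 billion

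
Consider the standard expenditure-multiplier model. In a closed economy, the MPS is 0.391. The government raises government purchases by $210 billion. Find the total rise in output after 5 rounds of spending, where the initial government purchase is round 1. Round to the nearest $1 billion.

$492 billion

MPC = 1 − MPS = 1 − 0.391 = 0.609.
Round 1 adds ΔG = $210 billion; each later round is MPC = 0.609 times the previous.
After 5 rounds: 210 + 127.89 + 77.88501 + 47.43197109 + 28.88607039381 = ΔG·(1 − c^5)/(1 − c) = 210 × (1 − 0.083769604142049)/0.391 ≈ $492 billion.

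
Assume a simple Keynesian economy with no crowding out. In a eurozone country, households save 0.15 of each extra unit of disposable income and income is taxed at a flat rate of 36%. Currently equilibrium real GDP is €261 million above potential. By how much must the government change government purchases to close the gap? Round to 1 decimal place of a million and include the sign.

−€119.0 million

MPC = 1 − MPS = 1 − 0.15 = 0.85.
Spending multiplier = 1/(1 − c(1−t)) = 1/(1 − 0.85×0.64) = 1/0.456 ≈ 2.193.
Need ΔY = −€261 million, so ΔG = ΔY/k = (−€261 million) × 0.456 ≈ −€119 million.
The government should cut government purchases by €119 million.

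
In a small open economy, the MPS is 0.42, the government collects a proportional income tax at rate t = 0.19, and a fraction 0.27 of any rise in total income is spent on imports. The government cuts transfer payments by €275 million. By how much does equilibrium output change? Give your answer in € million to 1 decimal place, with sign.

−€199.3 million

MPC = 1 − MPS = 1 − 0.42 = 0.58.
The transfer change shifts disposable income by −€275 million, so first-round consumption changes by c·ΔTR = 0.58 × (−€275 million) = −€159.5 million.
Expenditure multiplier = 1/(1 − c(1−t) + m) = 1/(1 − 0.58×0.81 + 0.27) = 1/0.8002 ≈ 1.25.
The transfer multiplier is c × k ≈ 0.725, so ΔY = k × (c·ΔTR) = (−€159.5 million) / 0.8002 ≈ −€199.3 million.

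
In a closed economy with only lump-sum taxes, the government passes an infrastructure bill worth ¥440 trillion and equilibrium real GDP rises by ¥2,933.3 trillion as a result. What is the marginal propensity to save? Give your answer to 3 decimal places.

Implied spending multiplier k = ΔY/ΔG = 2,933.3/440 ≈ 6.6666.
Since k = 1/(1 − MPC), MPC = 1 − 1/k = 1 − ΔG/ΔY = 1 − 440/2,933.3 ≈ 0.850.
MPS = 1 − MPC = 0.150.

0.150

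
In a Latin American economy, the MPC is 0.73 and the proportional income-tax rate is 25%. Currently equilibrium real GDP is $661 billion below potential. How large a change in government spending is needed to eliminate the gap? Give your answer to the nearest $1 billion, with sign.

+$299 billion

Spending multiplier = 1/(1 − c(1−t)) = 1/(1 − 0.73×0.75) = 1/0.4525 ≈ 2.21.
Need ΔY = +$661 billion, so ΔG = ΔY/k = (+$661 billion) × 0.4525 ≈ +$299 billion.
The government should increase government spending by $299 billion.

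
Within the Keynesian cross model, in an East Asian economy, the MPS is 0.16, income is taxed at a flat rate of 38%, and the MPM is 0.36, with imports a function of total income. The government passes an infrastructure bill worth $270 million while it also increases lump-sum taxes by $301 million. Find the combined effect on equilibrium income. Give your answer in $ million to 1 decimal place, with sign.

+$20.4 million

MPC = 1 − MPS = 1 − 0.16 = 0.84.
Expenditure multiplier = 1/(1 − c(1−t) + m) = 1/(1 − 0.84×0.62 + 0.36) = 1/0.8392 ≈ 1.192.
ΔG contributes k·ΔG = (+$270 million) / 0.8392 ≈ +$321.7 million.
ΔT of +$301 million changes first-round spending by −c·ΔT = −$252.84 million, contributing k·(−c·ΔT) = (−$252.84 million) / 0.8392 ≈ −$301.3 million.
Net ΔY = k(ΔG − c·ΔT) = (+$17.16 million) / 0.8392 ≈ +$20.4 million.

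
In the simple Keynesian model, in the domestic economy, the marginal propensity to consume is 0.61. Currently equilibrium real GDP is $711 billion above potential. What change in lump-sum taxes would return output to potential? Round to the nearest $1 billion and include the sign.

+$455 billion

Spending multiplier = 1/(1 − MPC) = 1/(1 − 0.61) = 1/0.39 ≈ 2.564.
Tax multiplier = −c·k = −0.61/0.39 ≈ −1.564. Need ΔY = −$711 billion, so ΔT = ΔY/(−c·k) = −(−$711 billion) × 0.39 / 0.61 ≈ +$455 billion.
The government should raise lump-sum taxes by $455 billion.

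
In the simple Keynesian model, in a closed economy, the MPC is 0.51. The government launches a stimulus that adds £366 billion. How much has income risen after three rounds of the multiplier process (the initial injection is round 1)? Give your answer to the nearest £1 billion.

£648 billion

Round 1 adds ΔG = £366 billion; each later round is MPC = 0.51 times the previous.
After 3 rounds: 366 + 186.66 + 95.1966 = ΔG·(1 − c^3)/(1 − c) = 366 × (1 − 0.132651)/0.49 ≈ £648 billion.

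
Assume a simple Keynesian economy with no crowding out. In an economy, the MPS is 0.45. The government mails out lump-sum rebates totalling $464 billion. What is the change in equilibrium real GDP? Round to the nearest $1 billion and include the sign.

MPC = 1 − MPS = 1 − 0.45 = 0.55.
A lump-sum tax change of −$464 billion shifts disposable income by +$464 billion; first-round consumption changes by −c × ΔT = −0.55 × (−$464 billion) = +$255.2 billion.
Expenditure multiplier = 1/(1 − MPC) = 1/(1 − 0.55) = 1/0.45 ≈ 2.222.
The tax multiplier is −c × k ≈ −1.222, so ΔY = k × (−c·ΔT) = (+$255.2 billion) / 0.45 ≈ +$567 billion.

+$567 billion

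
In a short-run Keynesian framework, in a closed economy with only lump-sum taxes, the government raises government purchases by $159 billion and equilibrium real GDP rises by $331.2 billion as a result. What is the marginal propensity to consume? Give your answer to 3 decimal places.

0.520

Implied spending multiplier k = ΔY/ΔG = 331.2/159 ≈ 2.083.
Since k = 1/(1 − MPC), MPC = 1 − 1/k = 1 − ΔG/ΔY = 1 − 159/331.2 ≈ 0.520.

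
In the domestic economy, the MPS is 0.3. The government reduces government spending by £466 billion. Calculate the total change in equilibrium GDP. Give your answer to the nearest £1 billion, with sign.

−£1,553 billion

MPC = 1 − MPS = 1 − 0.3 = 0.7.
Expenditure multiplier = 1/(1 − MPC) = 1/(1 − 0.7) = 1/0.3 ≈ 3.333.
ΔY = k × ΔG = (−£466 billion) / 0.3 ≈ −£1,553 billion.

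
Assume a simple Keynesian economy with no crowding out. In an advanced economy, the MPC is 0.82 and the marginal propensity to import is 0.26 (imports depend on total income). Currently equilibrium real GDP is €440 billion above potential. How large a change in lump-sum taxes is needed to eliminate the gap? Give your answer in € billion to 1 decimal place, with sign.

Spending multiplier = 1/(1 − c + m) = 1/(1 − 0.82 + 0.26) = 1/0.44 ≈ 2.273.
Tax multiplier = −c·k = −0.82/0.44 ≈ −1.864. Need ΔY = −€440 billion, so ΔT = ΔY/(−c·k) = −(−€440 billion) × 0.44 / 0.82 ≈ +€236.1 billion.
The government should raise lump-sum taxes by €236.1 billion.

+€236.1 billion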